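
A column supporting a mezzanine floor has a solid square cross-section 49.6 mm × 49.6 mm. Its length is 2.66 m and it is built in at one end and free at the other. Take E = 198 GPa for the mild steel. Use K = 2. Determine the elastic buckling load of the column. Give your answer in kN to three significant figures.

I = a⁴/12 = 49.6⁴/12 = 5.044×10^5 mm⁴
I = 5.044×10^5 mm⁴ = 5.044×10^-7 m⁴
Effective length L_e = K·L = 2 × 2.66 = 5.320 m
P_cr = π²EI / L_e² = π² × 198×10⁹ × 5.044×10^-7 / 5.320² = 3.482×10^4 N

P_cr ≈ 34.8 kN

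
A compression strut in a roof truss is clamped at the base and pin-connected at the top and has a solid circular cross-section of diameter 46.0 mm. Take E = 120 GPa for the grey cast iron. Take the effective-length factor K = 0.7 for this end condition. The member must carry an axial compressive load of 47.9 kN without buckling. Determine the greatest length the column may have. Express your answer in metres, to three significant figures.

I = πd⁴/64 = π×46.0⁴/64 = 2.198×10^5 mm⁴
I = 2.198×10^-7 m⁴
At the buckling limit P_cr = P = 4.790×10^4 N
From P_cr = π²EI/(K·L)²:  L = (1/K)·√(π²EI/P_cr) = (1/0.7)·√(π²×1.20×10^11×2.198×10^-7/4.790×10^4)
L = 3.33 m

L_max ≈ 3.33 m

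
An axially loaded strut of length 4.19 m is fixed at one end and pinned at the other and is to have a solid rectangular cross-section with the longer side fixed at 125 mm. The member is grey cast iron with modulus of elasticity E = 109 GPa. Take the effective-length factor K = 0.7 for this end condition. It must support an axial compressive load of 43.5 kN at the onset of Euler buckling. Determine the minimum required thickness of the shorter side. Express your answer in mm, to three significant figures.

L_e = K·L = 0.7 × 4.19 = 2.933 m
Required I = P_cr·L_e²/(π²E) = 4.350×10^4 × 2.933² / (π² × 1.09×10^11) = 3.478×10^-7 m⁴
I_req = 3.478×10^5 mm⁴
Rectangle, weak axis: I_min = h·b³/12 with h = 125 mm fixed  ⇒  b = (12I/h)^(1/3) = 32.2 mm

b ≈ 32.2 mm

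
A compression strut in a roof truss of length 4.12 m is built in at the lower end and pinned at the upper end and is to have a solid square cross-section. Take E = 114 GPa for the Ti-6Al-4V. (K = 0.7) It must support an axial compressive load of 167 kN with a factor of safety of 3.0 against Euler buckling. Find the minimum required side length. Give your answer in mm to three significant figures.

Required P_cr = n·P = 3.0 × 167 = 501.0 kN
L_e = K·L = 0.7 × 4.12 = 2.884 m
Required I = P_cr·L_e²/(π²E) = 5.010×10^5 × 2.884² / (π² × 1.14×10^11) = 3.704×10^-6 m⁴
I_req = 3.704×10^6 mm⁴
Solid square: I = a⁴/12  ⇒  a = (12I)^(1/4) = (12×3.704×10^6)^(1/4) = 81.6 mm

a ≈ 81.6 mm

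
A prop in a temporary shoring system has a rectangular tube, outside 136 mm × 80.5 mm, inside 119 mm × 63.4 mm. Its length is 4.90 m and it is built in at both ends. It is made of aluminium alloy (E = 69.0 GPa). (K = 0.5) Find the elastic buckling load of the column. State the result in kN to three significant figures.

P_cr ≈ 384 kN

Weak-axis I_min = (h_o·b_o³ − h_i·b_i³)/12 with b_o = 80.5, b_i = 63.40 mm (shorter outer/inner sides).
I_min = (136×80.5³ − 119.0×63.40³)/12 = 3.385×10^6 mm⁴
I = 3.385×10^6 mm⁴ = 3.385×10^-6 m⁴
Effective length L_e = K·L = 0.5 × 4.90 = 2.450 m
P_cr = π²EI / L_e² = π² × 69.0×10⁹ × 3.385×10^-6 / 2.450² = 3.840×10^5 N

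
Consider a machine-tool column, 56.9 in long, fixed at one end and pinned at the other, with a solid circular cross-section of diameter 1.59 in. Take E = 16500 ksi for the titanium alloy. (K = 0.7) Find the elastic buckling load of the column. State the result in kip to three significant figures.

I = πd⁴/64 = π×1.59⁴/64 = 0.3137 in⁴
Effective length L_e = K·L = 0.7 × 56.9 = 39.83 in
P_cr = π²EI / L_e² = π² × 16500×10³ × 0.3137 / 39.83² = 3.220×10^4 lb

P_cr ≈ 32.2 kip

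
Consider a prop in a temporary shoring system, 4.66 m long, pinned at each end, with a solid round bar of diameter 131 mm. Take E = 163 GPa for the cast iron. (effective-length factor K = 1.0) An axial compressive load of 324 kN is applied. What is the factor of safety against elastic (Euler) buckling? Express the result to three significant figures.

n ≈ 3.31

I = πd⁴/64 = π×131⁴/64 = 1.446×10^7 mm⁴
I = 1.446×10^7 mm⁴ = 1.446×10^-5 m⁴
Effective length L_e = K·L = 1 × 4.66 = 4.660 m
P_cr = π²EI / L_e² = π² × 163×10⁹ × 1.446×10^-5 / 4.660² = 1.071×10^6 N
Factor of safety n = P_cr / P = 1071.0 / 324 = 3.31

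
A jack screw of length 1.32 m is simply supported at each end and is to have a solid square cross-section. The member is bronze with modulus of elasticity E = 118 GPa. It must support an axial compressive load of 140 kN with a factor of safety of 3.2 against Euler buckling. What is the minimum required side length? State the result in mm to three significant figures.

Required P_cr = n·P = 3.2 × 140 = 448.0 kN
L_e = K·L = 1 × 1.32 = 1.320 m
Required I = P_cr·L_e²/(π²E) = 4.480×10^5 × 1.320² / (π² × 1.18×10^11) = 6.703×10^-7 m⁴
I_req = 6.703×10^5 mm⁴
Solid square: I = a⁴/12  ⇒  a = (12I)^(1/4) = (12×6.703×10^5)^(1/4) = 53.3 mm

a ≈ 53.3 mm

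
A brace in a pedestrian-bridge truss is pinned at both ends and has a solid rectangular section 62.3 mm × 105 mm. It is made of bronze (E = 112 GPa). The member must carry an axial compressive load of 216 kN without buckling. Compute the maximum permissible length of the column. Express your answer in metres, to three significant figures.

L_max ≈ 3.29 m

Buckling occurs about the weak axis: I_min = h·b³/12 with b = 62.3 mm (the shorter side).
I_min = 105×62.3³/12 = 2.116×10^6 mm⁴
I = 2.116×10^-6 m⁴
At the buckling limit P_cr = P = 2.160×10^5 N
From P_cr = π²EI/(K·L)²:  L = (1/K)·√(π²EI/P_cr) = (1/1)·√(π²×1.12×10^11×2.116×10^-6/2.160×10^5)
L = 3.29 m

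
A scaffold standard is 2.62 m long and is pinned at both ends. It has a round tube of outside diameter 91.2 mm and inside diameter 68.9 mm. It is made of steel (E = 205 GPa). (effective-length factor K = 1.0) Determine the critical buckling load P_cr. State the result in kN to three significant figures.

d_o = 91.2 mm, d_i = 68.9 mm
I = π(d_o⁴ − d_i⁴)/64 = π(91.2⁴ − 68.90⁴)/64 = 2.290×10^6 mm⁴
I = 2.290×10^6 mm⁴ = 2.290×10^-6 m⁴
Effective length L_e = K·L = 1 × 2.62 = 2.620 m
P_cr = π²EI / L_e² = π² × 205×10⁹ × 2.290×10^-6 / 2.620² = 6.749×10^5 N

P_cr ≈ 675 kN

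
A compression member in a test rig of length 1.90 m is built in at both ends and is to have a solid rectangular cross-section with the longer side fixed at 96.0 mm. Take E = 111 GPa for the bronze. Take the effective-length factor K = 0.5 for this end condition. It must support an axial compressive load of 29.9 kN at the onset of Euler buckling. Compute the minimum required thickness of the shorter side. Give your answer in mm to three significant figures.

L_e = K·L = 0.5 × 1.90 = 0.9500 m
Required I = P_cr·L_e²/(π²E) = 2.990×10^4 × 0.9500² / (π² × 1.11×10^11) = 2.463×10^-8 m⁴
I_req = 2.463×10^4 mm⁴
Rectangle, weak axis: I_min = h·b³/12 with h = 96.0 mm fixed  ⇒  b = (12I/h)^(1/3) = 14.5 mm

b ≈ 14.5 mm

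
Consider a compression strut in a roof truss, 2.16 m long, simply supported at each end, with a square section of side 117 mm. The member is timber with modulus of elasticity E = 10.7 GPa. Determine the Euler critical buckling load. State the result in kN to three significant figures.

I = a⁴/12 = 117⁴/12 = 1.562×10^7 mm⁴
I = 1.562×10^7 mm⁴ = 1.562×10^-5 m⁴
Effective length L_e = K·L = 1 × 2.16 = 2.160 m
P_cr = π²EI / L_e² = π² × 10.7×10⁹ × 1.562×10^-5 / 2.160² = 3.535×10^5 N

P_cr ≈ 353 kN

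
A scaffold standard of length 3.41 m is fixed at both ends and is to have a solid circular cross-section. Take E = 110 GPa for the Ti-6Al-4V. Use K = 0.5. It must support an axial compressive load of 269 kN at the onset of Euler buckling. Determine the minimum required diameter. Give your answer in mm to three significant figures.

L_e = K·L = 0.5 × 3.41 = 1.705 m
Required I = P_cr·L_e²/(π²E) = 2.690×10^5 × 1.705² / (π² × 1.10×10^11) = 7.203×10^-7 m⁴
I_req = 7.203×10^5 mm⁴
Solid circle: I = πd⁴/64  ⇒  d = (64I/π)^(1/4) = (64×7.203×10^5/π)^(1/4) = 61.9 mm

d ≈ 61.9 mm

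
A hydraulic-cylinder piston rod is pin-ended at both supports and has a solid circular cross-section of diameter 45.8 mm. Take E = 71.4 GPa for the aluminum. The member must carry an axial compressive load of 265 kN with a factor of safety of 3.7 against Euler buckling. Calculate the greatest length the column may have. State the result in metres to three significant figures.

L_max ≈ 0.394 m

I = πd⁴/64 = π×45.8⁴/64 = 2.160×10^5 mm⁴
I = 2.160×10^-7 m⁴
Required critical load P_cr = n·P = 3.7 × 265 = 980.5 kN = 9.805×10^5 N
From P_cr = π²EI/(K·L)²:  L = (1/K)·√(π²EI/P_cr) = (1/1)·√(π²×7.14×10^10×2.160×10^-7/9.805×10^5)
L = 0.394 m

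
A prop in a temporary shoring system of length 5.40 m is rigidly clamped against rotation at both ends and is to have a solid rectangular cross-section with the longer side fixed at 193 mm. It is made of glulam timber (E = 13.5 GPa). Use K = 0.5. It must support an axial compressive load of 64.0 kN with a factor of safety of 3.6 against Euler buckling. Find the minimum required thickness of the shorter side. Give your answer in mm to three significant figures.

b ≈ 92.2 mm

Required P_cr = n·P = 3.6 × 64.0 = 230.4 kN
L_e = K·L = 0.5 × 5.40 = 2.700 m
Required I = P_cr·L_e²/(π²E) = 2.304×10^5 × 2.700² / (π² × 1.35×10^10) = 1.261×10^-5 m⁴
I_req = 1.261×10^7 mm⁴
Rectangle, weak axis: I_min = h·b³/12 with h = 193 mm fixed  ⇒  b = (12I/h)^(1/3) = 92.2 mm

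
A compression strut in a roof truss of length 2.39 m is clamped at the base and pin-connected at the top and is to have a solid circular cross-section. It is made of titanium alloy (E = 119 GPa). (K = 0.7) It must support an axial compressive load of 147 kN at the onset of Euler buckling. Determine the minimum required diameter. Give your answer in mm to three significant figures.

L_e = K·L = 0.7 × 2.39 = 1.673 m
Required I = P_cr·L_e²/(π²E) = 1.470×10^5 × 1.673² / (π² × 1.19×10^11) = 3.503×10^-7 m⁴
I_req = 3.503×10^5 mm⁴
Solid circle: I = πd⁴/64  ⇒  d = (64I/π)^(1/4) = (64×3.503×10^5/π)^(1/4) = 51.7 mm

d ≈ 51.7 mm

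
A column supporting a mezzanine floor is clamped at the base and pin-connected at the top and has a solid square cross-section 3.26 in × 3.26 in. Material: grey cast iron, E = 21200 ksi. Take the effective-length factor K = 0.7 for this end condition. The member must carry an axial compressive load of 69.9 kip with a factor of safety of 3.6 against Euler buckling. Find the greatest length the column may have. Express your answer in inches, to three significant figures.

I = a⁴/12 = 3.26⁴/12 = 9.412 in⁴
Required critical load P_cr = n·P = 3.6 × 69.9 = 251.6 kip = 2.516×10^5 lb
From P_cr = π²EI/(K·L)²:  L = (1/K)·√(π²EI/P_cr) = (1/0.7)·√(π²×2.12×10^7×9.412/2.516×10^5)
L = 126 in

L_max ≈ 126 in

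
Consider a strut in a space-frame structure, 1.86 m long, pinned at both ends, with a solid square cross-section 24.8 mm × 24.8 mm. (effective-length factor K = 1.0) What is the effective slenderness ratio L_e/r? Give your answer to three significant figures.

λ ≈ 260

I = a⁴/12 = 24.8⁴/12 = 3.152×10^4 mm⁴
A = 615.0 mm²;  r_min = √(I/A) = √(3.152×10^4/615.0) = 7.159 mm
L_e = K·L = 1 × 1.86 m = 1.860 m = 1860.0 mm
λ = L_e / r_min = 1860.0 / 7.159 = 260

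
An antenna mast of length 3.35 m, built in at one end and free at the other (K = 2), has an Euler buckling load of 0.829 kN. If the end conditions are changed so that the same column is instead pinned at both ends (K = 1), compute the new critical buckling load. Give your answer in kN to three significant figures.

P_cr ∝ 1/K², so P_cr,new = P_cr,old × (K_old/K_new)² = 0.829 × (2/1)²
= 0.829 × 4.000 = 3.32 kN

P_cr ≈ 3.32 kN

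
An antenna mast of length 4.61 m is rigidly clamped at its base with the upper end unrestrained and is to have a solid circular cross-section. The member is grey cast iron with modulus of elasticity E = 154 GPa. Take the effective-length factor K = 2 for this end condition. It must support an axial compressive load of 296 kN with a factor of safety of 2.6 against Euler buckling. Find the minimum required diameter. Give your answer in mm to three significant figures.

d ≈ 172 mm

Required P_cr = n·P = 2.6 × 296 = 769.6 kN
L_e = K·L = 2 × 4.61 = 9.220 m
Required I = P_cr·L_e²/(π²E) = 7.696×10^5 × 9.220² / (π² × 1.54×10^11) = 4.304×10^-5 m⁴
I_req = 4.304×10^7 mm⁴
Solid circle: I = πd⁴/64  ⇒  d = (64I/π)^(1/4) = (64×4.304×10^7/π)^(1/4) = 172 mm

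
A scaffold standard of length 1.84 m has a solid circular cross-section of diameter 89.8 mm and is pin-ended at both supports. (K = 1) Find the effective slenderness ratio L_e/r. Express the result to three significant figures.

I = πd⁴/64 = π×89.8⁴/64 = 3.192×10^6 mm⁴
A = 6.333×10^3 mm²;  r_min = √(I/A) = √(3.192×10^6/6.333×10^3) = 22.45 mm
L_e = K·L = 1 × 1.84 m = 1.840 m = 1840.0 mm
λ = L_e / r_min = 1840.0 / 22.45 = 82.0

λ ≈ 82.0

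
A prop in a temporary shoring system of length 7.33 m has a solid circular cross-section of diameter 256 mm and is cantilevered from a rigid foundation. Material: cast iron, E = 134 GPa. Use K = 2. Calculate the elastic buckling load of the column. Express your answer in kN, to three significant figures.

P_cr ≈ 1300 kN

I = πd⁴/64 = π×256⁴/64 = 2.108×10^8 mm⁴
I = 2.108×10^8 mm⁴ = 2.108×10^-4 m⁴
Effective length L_e = K·L = 2 × 7.33 = 14.66 m
P_cr = π²EI / L_e² = π² × 134×10⁹ × 2.108×10^-4 / 14.66² = 1.297×10^6 N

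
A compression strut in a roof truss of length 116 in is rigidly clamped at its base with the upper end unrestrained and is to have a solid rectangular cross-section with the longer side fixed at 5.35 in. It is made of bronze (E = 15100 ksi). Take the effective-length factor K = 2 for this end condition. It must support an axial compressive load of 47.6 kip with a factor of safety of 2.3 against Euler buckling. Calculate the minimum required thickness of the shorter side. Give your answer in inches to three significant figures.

Required P_cr = n·P = 2.3 × 47.6 = 109.5 kip
L_e = K·L = 2 × 116 = 232.0 in
Required I = P_cr·L_e²/(π²E) = 1.095×10^5 × 232.0² / (π² × 1.51×10^7) = 39.54 in⁴
Rectangle, weak axis: I_min = h·b³/12 with h = 5.35 in fixed  ⇒  b = (12I/h)^(1/3) = 4.46 in

b ≈ 4.46 in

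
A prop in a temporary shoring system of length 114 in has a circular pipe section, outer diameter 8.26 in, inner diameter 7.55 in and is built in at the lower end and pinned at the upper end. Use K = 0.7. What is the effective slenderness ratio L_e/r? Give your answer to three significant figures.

d_o = 8.26 in, d_i = 7.55 in
I = π(d_o⁴ − d_i⁴)/64 = π(8.26⁴ − 7.550⁴)/64 = 69.00 in⁴
A = 8.816 in²;  r_min = √(I/A) = √(69.00/8.816) = 2.798 in
L_e = K·L = 0.7 × 114 = 79.80 in
λ = L_e / r_min = 79.800 / 2.798 = 28.5

λ ≈ 28.5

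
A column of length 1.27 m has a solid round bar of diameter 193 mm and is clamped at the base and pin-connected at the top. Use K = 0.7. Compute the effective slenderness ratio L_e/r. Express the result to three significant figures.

I = πd⁴/64 = π×193⁴/64 = 6.811×10^7 mm⁴
A = 2.926×10^4 mm²;  r_min = √(I/A) = √(6.811×10^7/2.926×10^4) = 48.25 mm
L_e = K·L = 0.7 × 1.27 m = 0.8890 m = 889.00 mm
λ = L_e / r_min = 889.00 / 48.25 = 18.4

λ ≈ 18.4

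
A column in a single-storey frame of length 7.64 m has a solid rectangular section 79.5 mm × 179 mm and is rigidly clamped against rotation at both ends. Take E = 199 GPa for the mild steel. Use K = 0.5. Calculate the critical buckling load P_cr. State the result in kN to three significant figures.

P_cr ≈ 1010 kN

Buckling occurs about the weak axis: I_min = h·b³/12 with b = 79.5 mm (the shorter side).
I_min = 179×79.5³/12 = 7.495×10^6 mm⁴
I = 7.495×10^6 mm⁴ = 7.495×10^-6 m⁴
Effective length L_e = K·L = 0.5 × 7.64 = 3.820 m
P_cr = π²EI / L_e² = π² × 199×10⁹ × 7.495×10^-6 / 3.820² = 1.009×10^6 N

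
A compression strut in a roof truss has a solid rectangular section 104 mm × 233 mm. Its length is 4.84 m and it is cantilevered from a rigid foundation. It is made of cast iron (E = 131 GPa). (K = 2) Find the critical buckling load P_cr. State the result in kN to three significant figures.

Buckling occurs about the weak axis: I_min = h·b³/12 with b = 104 mm (the shorter side).
I_min = 233×104³/12 = 2.184×10^7 mm⁴
I = 2.184×10^7 mm⁴ = 2.184×10^-5 m⁴
Effective length L_e = K·L = 2 × 4.84 = 9.680 m
P_cr = π²EI / L_e² = π² × 131×10⁹ × 2.184×10^-5 / 9.680² = 3.014×10^5 N

P_cr ≈ 301 kN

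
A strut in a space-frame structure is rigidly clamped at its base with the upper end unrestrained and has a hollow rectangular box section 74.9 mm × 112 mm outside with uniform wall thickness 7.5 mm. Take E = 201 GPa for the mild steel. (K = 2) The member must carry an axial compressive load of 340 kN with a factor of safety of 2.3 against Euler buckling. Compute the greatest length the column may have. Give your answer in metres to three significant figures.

Inner dimensions: h_i = 112 − 2×7.5 = 97.00 mm, b_i = 74.9 − 2×7.5 = 59.90 mm
Weak-axis I_min = (h_o·b_o³ − h_i·b_i³)/12 with b_o = 74.9, b_i = 59.90 mm (shorter outer/inner sides).
I_min = (112×74.9³ − 97.00×59.90³)/12 = 2.184×10^6 mm⁴
I = 2.184×10^-6 m⁴
Required critical load P_cr = n·P = 2.3 × 340 = 782.0 kN = 7.820×10^5 N
From P_cr = π²EI/(K·L)²:  L = (1/K)·√(π²EI/P_cr) = (1/2)·√(π²×2.01×10^11×2.184×10^-6/7.820×10^5)
L = 1.18 m

L_max ≈ 1.18 m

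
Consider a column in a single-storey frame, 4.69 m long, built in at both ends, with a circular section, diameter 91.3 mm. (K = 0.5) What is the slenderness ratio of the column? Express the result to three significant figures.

For a solid circle r = d/4 = 91.3/4 = 22.82 mm
L_e = K·L = 0.5 × 4.69 m = 2.345 m = 2345.0 mm
λ = L_e / r_min = 2345.0 / 22.82 = 103

λ ≈ 103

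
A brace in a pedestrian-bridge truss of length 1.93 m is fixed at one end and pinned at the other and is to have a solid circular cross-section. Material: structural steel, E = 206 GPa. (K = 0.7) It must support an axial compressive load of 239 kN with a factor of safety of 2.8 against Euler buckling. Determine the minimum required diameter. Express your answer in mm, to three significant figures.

Required P_cr = n·P = 2.8 × 239 = 669.2 kN
L_e = K·L = 0.7 × 1.93 = 1.351 m
Required I = P_cr·L_e²/(π²E) = 6.692×10^5 × 1.351² / (π² × 2.06×10^11) = 6.008×10^-7 m⁴
I_req = 6.008×10^5 mm⁴
Solid circle: I = πd⁴/64  ⇒  d = (64I/π)^(1/4) = (64×6.008×10^5/π)^(1/4) = 59.1 mm

d ≈ 59.1 mm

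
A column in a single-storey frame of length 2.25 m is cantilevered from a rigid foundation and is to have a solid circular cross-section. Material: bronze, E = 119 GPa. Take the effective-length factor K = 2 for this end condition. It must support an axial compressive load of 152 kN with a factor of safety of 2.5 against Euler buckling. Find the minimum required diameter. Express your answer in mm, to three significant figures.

Required P_cr = n·P = 2.5 × 152 = 380.0 kN
L_e = K·L = 2 × 2.25 = 4.500 m
Required I = P_cr·L_e²/(π²E) = 3.800×10^5 × 4.500² / (π² × 1.19×10^11) = 6.552×10^-6 m⁴
I_req = 6.552×10^6 mm⁴
Solid circle: I = πd⁴/64  ⇒  d = (64I/π)^(1/4) = (64×6.552×10^6/π)^(1/4) = 107 mm

d ≈ 107 mm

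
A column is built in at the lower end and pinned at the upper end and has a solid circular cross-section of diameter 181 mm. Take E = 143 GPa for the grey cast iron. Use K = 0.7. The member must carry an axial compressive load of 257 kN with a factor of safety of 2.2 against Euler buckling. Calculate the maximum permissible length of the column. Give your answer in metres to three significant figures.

L_max ≈ 16.4 m

I = πd⁴/64 = π×181⁴/64 = 5.268×10^7 mm⁴
I = 5.268×10^-5 m⁴
Required critical load P_cr = n·P = 2.2 × 257 = 565.4 kN = 5.654×10^5 N
From P_cr = π²EI/(K·L)²:  L = (1/K)·√(π²EI/P_cr) = (1/0.7)·√(π²×1.43×10^11×5.268×10^-5/5.654×10^5)
L = 16.4 m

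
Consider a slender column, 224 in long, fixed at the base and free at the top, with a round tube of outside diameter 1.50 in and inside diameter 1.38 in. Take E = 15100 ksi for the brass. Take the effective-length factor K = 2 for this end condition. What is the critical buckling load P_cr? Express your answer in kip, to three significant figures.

d_o = 1.50 in, d_i = 1.38 in
I = π(d_o⁴ − d_i⁴)/64 = π(1.50⁴ − 1.380⁴)/64 = 7.048×10^-2 in⁴
Effective length L_e = K·L = 2 × 224 = 448.0 in
P_cr = π²EI / L_e² = π² × 15100×10³ × 7.048×10^-2 / 448.0² = 52.33 lb

P_cr ≈ 0.0523 kip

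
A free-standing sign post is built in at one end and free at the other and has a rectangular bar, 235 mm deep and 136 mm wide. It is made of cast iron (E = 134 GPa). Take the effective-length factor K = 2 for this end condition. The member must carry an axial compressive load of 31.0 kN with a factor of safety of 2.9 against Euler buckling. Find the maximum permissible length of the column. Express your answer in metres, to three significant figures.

L_max ≈ 13.5 m

Buckling occurs about the weak axis: I_min = h·b³/12 with b = 136 mm (the shorter side).
I_min = 235×136³/12 = 4.926×10^7 mm⁴
I = 4.926×10^-5 m⁴
Required critical load P_cr = n·P = 2.9 × 31.0 = 89.90 kN = 8.990×10^4 N
From P_cr = π²EI/(K·L)²:  L = (1/K)·√(π²EI/P_cr) = (1/2)·√(π²×1.34×10^11×4.926×10^-5/8.990×10^4)
L = 13.5 m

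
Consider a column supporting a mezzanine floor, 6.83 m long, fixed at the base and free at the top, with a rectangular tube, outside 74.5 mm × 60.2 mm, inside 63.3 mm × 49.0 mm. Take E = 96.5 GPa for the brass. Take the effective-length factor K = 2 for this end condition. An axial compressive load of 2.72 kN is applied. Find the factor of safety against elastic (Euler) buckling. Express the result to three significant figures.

n ≈ 1.38

Weak-axis I_min = (h_o·b_o³ − h_i·b_i³)/12 with b_o = 60.2, b_i = 49.00 mm (shorter outer/inner sides).
I_min = (74.5×60.2³ − 63.30×49.00³)/12 = 7.339×10^5 mm⁴
I = 7.339×10^5 mm⁴ = 7.339×10^-7 m⁴
Effective length L_e = K·L = 2 × 6.83 = 13.66 m
P_cr = π²EI / L_e² = π² × 96.5×10⁹ × 7.339×10^-7 / 13.66² = 3.746×10^3 N
Factor of safety n = P_cr / P = 3.7457 / 2.72 = 1.38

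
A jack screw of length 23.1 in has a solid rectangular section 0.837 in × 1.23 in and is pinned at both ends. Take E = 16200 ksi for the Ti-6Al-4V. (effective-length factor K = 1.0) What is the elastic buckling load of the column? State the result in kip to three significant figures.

Buckling occurs about the weak axis: I_min = h·b³/12 with b = 0.837 in (the shorter side).
I_min = 1.23×0.837³/12 = 6.010×10^-2 in⁴
Effective length L_e = K·L = 1 × 23.1 = 23.10 in
P_cr = π²EI / L_e² = π² × 16200×10³ × 6.010×10^-2 / 23.10² = 1.801×10^4 lb

P_cr ≈ 18.0 kip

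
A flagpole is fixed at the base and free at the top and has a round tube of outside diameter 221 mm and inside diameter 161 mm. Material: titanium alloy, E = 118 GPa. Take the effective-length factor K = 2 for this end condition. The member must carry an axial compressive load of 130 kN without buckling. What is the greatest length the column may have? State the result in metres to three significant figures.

d_o = 221 mm, d_i = 161 mm
I = π(d_o⁴ − d_i⁴)/64 = π(221⁴ − 161.0⁴)/64 = 8.411×10^7 mm⁴
I = 8.411×10^-5 m⁴
At the buckling limit P_cr = P = 1.300×10^5 N
From P_cr = π²EI/(K·L)²:  L = (1/K)·√(π²EI/P_cr) = (1/2)·√(π²×1.18×10^11×8.411×10^-5/1.300×10^5)
L = 13.7 m

L_max ≈ 13.7 m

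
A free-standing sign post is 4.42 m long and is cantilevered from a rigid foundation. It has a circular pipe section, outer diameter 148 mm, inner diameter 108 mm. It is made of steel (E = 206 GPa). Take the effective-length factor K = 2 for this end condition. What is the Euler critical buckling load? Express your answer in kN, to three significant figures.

P_cr ≈ 439 kN

d_o = 148 mm, d_i = 108 mm
I = π(d_o⁴ − d_i⁴)/64 = π(148⁴ − 108.0⁴)/64 = 1.687×10^7 mm⁴
I = 1.687×10^7 mm⁴ = 1.687×10^-5 m⁴
Effective length L_e = K·L = 2 × 4.42 = 8.840 m
P_cr = π²EI / L_e² = π² × 206×10⁹ × 1.687×10^-5 / 8.840² = 4.390×10^5 N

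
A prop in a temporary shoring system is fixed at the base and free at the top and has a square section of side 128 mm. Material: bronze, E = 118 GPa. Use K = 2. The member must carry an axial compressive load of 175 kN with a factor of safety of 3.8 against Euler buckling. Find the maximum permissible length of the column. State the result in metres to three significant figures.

L_max ≈ 3.13 m

I = a⁴/12 = 128⁴/12 = 2.237×10^7 mm⁴
I = 2.237×10^-5 m⁴
Required critical load P_cr = n·P = 3.8 × 175 = 665.0 kN = 6.650×10^5 N
From P_cr = π²EI/(K·L)²:  L = (1/K)·√(π²EI/P_cr) = (1/2)·√(π²×1.18×10^11×2.237×10^-5/6.650×10^5)
L = 3.13 m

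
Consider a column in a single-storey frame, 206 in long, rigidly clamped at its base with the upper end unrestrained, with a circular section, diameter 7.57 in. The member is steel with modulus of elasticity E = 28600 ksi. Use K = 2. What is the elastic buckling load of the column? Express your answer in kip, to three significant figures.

I = πd⁴/64 = π×7.57⁴/64 = 161.2 in⁴
Effective length L_e = K·L = 2 × 206 = 412.0 in
P_cr = π²EI / L_e² = π² × 28600×10³ × 161.2 / 412.0² = 2.681×10^5 lb

P_cr ≈ 268 kip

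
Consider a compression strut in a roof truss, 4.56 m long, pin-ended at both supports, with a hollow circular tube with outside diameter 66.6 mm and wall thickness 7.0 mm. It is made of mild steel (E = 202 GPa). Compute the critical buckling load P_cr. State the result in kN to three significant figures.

P_cr ≈ 56.6 kN

Inner diameter d_i = 66.6 − 2×7.0 = 52.60 mm
I = π(d_o⁴ − d_i⁴)/64 = π(66.6⁴ − 52.60⁴)/64 = 5.900×10^5 mm⁴
I = 5.900×10^5 mm⁴ = 5.900×10^-7 m⁴
Effective length L_e = K·L = 1 × 4.56 = 4.560 m
P_cr = π²EI / L_e² = π² × 202×10⁹ × 5.900×10^-7 / 4.560² = 5.657×10^4 N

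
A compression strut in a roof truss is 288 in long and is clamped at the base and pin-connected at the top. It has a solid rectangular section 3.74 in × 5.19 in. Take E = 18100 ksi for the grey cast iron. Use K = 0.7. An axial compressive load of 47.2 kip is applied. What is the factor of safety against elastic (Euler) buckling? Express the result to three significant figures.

n ≈ 2.11

Buckling occurs about the weak axis: I_min = h·b³/12 with b = 3.74 in (the shorter side).
I_min = 5.19×3.74³/12 = 22.63 in⁴
Effective length L_e = K·L = 0.7 × 288 = 201.6 in
P_cr = π²EI / L_e² = π² × 18100×10³ × 22.63 / 201.6² = 9.945×10^4 lb
Factor of safety n = P_cr / P = 99.448 / 47.2 = 2.11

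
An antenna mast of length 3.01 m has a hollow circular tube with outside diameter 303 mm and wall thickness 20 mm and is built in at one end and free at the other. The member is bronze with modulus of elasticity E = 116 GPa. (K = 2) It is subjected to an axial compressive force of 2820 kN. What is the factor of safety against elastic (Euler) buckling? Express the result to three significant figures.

n ≈ 2.00

Inner diameter d_i = 303 − 2×20 = 263.0 mm
I = π(d_o⁴ − d_i⁴)/64 = π(303⁴ − 263.0⁴)/64 = 1.789×10^8 mm⁴
I = 1.789×10^8 mm⁴ = 1.789×10^-4 m⁴
Effective length L_e = K·L = 2 × 3.01 = 6.020 m
P_cr = π²EI / L_e² = π² × 116×10⁹ × 1.789×10^-4 / 6.020² = 5.652×10^6 N
Factor of safety n = P_cr / P = 5651.7 / 2820 = 2.00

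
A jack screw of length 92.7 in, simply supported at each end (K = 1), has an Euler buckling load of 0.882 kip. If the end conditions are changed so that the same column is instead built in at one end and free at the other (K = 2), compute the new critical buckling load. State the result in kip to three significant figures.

P_cr ∝ 1/K², so P_cr,new = P_cr,old × (K_old/K_new)² = 0.882 × (1/2)²
= 0.882 × 0.2500 = 0.220 kip

P_cr ≈ 0.220 kip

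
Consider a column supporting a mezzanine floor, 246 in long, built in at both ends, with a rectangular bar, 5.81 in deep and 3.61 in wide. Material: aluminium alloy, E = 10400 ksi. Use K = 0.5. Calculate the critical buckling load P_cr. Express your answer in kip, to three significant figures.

P_cr ≈ 155 kip

Buckling occurs about the weak axis: I_min = h·b³/12 with b = 3.61 in (the shorter side).
I_min = 5.81×3.61³/12 = 22.78 in⁴
Effective length L_e = K·L = 0.5 × 246 = 123.0 in
P_cr = π²EI / L_e² = π² × 10400×10³ × 22.78 / 123.0² = 1.545×10^5 lb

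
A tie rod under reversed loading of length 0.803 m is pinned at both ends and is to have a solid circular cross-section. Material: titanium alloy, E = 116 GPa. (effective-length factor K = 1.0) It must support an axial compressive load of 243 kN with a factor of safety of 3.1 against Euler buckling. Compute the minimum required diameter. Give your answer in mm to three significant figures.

Required P_cr = n·P = 3.1 × 243 = 753.3 kN
L_e = K·L = 1 × 0.803 = 0.8030 m
Required I = P_cr·L_e²/(π²E) = 7.533×10^5 × 0.8030² / (π² × 1.16×10^11) = 4.243×10^-7 m⁴
I_req = 4.243×10^5 mm⁴
Solid circle: I = πd⁴/64  ⇒  d = (64I/π)^(1/4) = (64×4.243×10^5/π)^(1/4) = 54.2 mm

d ≈ 54.2 mm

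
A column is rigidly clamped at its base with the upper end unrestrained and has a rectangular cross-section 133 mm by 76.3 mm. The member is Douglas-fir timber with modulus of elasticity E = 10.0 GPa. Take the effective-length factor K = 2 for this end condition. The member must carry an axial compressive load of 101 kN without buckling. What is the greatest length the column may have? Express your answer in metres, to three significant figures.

L_max ≈ 1.10 m

Buckling occurs about the weak axis: I_min = h·b³/12 with b = 76.3 mm (the shorter side).
I_min = 133×76.3³/12 = 4.923×10^6 mm⁴
I = 4.923×10^-6 m⁴
At the buckling limit P_cr = P = 1.010×10^5 N
From P_cr = π²EI/(K·L)²:  L = (1/K)·√(π²EI/P_cr) = (1/2)·√(π²×1.00×10^10×4.923×10^-6/1.010×10^5)
L = 1.10 m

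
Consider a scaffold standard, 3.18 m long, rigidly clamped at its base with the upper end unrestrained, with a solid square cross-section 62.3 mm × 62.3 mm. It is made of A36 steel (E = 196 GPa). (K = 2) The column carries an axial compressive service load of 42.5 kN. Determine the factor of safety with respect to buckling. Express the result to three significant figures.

n ≈ 1.41

I = a⁴/12 = 62.3⁴/12 = 1.255×10^6 mm⁴
I = 1.255×10^6 mm⁴ = 1.255×10^-6 m⁴
Effective length L_e = K·L = 2 × 3.18 = 6.360 m
P_cr = π²EI / L_e² = π² × 196×10⁹ × 1.255×10^-6 / 6.360² = 6.004×10^4 N
Factor of safety n = P_cr / P = 60.036 / 42.5 = 1.41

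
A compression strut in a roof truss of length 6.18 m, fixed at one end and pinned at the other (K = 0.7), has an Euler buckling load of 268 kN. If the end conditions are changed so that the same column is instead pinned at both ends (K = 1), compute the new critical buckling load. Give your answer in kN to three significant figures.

P_cr ∝ 1/K², so P_cr,new = P_cr,old × (K_old/K_new)² = 268 × (0.7/1)²
= 268 × 0.4900 = 131 kN

P_cr ≈ 131 kN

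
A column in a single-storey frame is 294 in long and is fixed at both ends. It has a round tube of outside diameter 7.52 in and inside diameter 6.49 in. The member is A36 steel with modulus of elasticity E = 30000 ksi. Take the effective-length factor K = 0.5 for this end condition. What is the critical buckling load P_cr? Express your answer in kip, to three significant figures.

P_cr ≈ 958 kip

d_o = 7.52 in, d_i = 6.49 in
I = π(d_o⁴ − d_i⁴)/64 = π(7.52⁴ − 6.490⁴)/64 = 69.89 in⁴
Effective length L_e = K·L = 0.5 × 294 = 147.0 in
P_cr = π²EI / L_e² = π² × 30000×10³ × 69.89 / 147.0² = 9.577×10^5 lb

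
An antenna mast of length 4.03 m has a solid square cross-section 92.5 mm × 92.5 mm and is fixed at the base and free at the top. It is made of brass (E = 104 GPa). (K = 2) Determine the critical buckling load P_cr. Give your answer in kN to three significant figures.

P_cr ≈ 96.4 kN

I = a⁴/12 = 92.5⁴/12 = 6.101×10^6 mm⁴
I = 6.101×10^6 mm⁴ = 6.101×10^-6 m⁴
Effective length L_e = K·L = 2 × 4.03 = 8.060 m
P_cr = π²EI / L_e² = π² × 104×10⁹ × 6.101×10^-6 / 8.060² = 9.639×10^4 N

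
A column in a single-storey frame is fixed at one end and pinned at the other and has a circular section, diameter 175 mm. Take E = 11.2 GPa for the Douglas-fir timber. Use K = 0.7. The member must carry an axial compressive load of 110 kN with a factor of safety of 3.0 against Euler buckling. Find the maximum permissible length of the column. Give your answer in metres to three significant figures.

I = πd⁴/64 = π×175⁴/64 = 4.604×10^7 mm⁴
I = 4.604×10^-5 m⁴
Required critical load P_cr = n·P = 3.0 × 110 = 330.0 kN = 3.300×10^5 N
From P_cr = π²EI/(K·L)²:  L = (1/K)·√(π²EI/P_cr) = (1/0.7)·√(π²×1.12×10^10×4.604×10^-5/3.300×10^5)
L = 5.61 m

L_max ≈ 5.61 m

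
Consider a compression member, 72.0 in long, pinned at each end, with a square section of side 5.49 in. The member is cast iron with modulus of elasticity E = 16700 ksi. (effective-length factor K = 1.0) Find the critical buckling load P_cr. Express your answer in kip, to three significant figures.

I = a⁴/12 = 5.49⁴/12 = 75.70 in⁴
Effective length L_e = K·L = 1 × 72.0 = 72.00 in
P_cr = π²EI / L_e² = π² × 16700×10³ × 75.70 / 72.00² = 2.407×10^6 lb

P_cr ≈ 2410 kip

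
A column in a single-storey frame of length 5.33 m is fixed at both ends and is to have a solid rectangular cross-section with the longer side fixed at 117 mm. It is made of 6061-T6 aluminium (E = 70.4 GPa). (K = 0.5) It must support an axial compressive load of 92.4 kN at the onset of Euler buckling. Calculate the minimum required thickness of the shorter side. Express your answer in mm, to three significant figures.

b ≈ 45.9 mm

L_e = K·L = 0.5 × 5.33 = 2.665 m
Required I = P_cr·L_e²/(π²E) = 9.240×10^4 × 2.665² / (π² × 7.04×10^10) = 9.445×10^-7 m⁴
I_req = 9.445×10^5 mm⁴
Rectangle, weak axis: I_min = h·b³/12 with h = 117 mm fixed  ⇒  b = (12I/h)^(1/3) = 45.9 mm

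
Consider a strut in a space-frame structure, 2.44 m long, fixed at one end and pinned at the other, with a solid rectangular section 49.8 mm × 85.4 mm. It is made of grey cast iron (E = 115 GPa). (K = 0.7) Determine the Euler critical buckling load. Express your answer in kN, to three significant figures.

P_cr ≈ 342 kN

Buckling occurs about the weak axis: I_min = h·b³/12 with b = 49.8 mm (the shorter side).
I_min = 85.4×49.8³/12 = 8.790×10^5 mm⁴
I = 8.790×10^5 mm⁴ = 8.790×10^-7 m⁴
Effective length L_e = K·L = 0.7 × 2.44 = 1.708 m
P_cr = π²EI / L_e² = π² × 115×10⁹ × 8.790×10^-7 / 1.708² = 3.420×10^5 N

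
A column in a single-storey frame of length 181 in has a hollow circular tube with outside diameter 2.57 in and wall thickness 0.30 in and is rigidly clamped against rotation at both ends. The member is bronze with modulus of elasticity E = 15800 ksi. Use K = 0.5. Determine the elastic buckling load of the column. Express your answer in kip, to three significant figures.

P_cr ≈ 26.7 kip

Inner diameter d_i = 2.57 − 2×0.30 = 1.970 in
I = π(d_o⁴ − d_i⁴)/64 = π(2.57⁴ − 1.970⁴)/64 = 1.402 in⁴
Effective length L_e = K·L = 0.5 × 181 = 90.50 in
P_cr = π²EI / L_e² = π² × 15800×10³ × 1.402 / 90.50² = 2.670×10^4 lb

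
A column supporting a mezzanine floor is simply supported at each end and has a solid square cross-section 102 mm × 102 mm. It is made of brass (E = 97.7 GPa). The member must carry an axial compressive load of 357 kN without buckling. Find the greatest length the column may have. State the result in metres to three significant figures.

L_max ≈ 4.94 m

I = a⁴/12 = 102⁴/12 = 9.020×10^6 mm⁴
I = 9.020×10^-6 m⁴
At the buckling limit P_cr = P = 3.570×10^5 N
From P_cr = π²EI/(K·L)²:  L = (1/K)·√(π²EI/P_cr) = (1/1)·√(π²×9.77×10^10×9.020×10^-6/3.570×10^5)
L = 4.94 m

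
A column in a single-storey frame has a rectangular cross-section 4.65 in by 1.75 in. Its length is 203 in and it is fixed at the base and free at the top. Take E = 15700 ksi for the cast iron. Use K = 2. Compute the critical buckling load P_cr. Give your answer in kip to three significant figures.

P_cr ≈ 1.95 kip

Buckling occurs about the weak axis: I_min = h·b³/12 with b = 1.75 in (the shorter side).
I_min = 4.65×1.75³/12 = 2.077 in⁴
Effective length L_e = K·L = 2 × 203 = 406.0 in
P_cr = π²EI / L_e² = π² × 15700×10³ × 2.077 / 406.0² = 1.952×10^3 lb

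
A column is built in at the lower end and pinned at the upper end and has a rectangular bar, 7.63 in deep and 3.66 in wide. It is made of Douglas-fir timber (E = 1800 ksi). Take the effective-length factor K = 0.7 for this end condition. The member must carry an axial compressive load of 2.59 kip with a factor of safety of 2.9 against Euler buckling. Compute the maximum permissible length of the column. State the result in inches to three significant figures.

Buckling occurs about the weak axis: I_min = h·b³/12 with b = 3.66 in (the shorter side).
I_min = 7.63×3.66³/12 = 31.17 in⁴
Required critical load P_cr = n·P = 2.9 × 2.59 = 7.511 kip = 7.511×10^3 lb
From P_cr = π²EI/(K·L)²:  L = (1/K)·√(π²EI/P_cr) = (1/0.7)·√(π²×1.80×10^6×31.17/7.511×10^3)
L = 388 in

L_max ≈ 388 in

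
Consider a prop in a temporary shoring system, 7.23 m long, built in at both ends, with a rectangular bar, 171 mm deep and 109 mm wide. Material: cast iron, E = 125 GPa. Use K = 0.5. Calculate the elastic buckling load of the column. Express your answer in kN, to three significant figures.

Buckling occurs about the weak axis: I_min = h·b³/12 with b = 109 mm (the shorter side).
I_min = 171×109³/12 = 1.845×10^7 mm⁴
I = 1.845×10^7 mm⁴ = 1.845×10^-5 m⁴
Effective length L_e = K·L = 0.5 × 7.23 = 3.615 m
P_cr = π²EI / L_e² = π² × 125×10⁹ × 1.845×10^-5 / 3.615² = 1.742×10^6 N

P_cr ≈ 1740 kN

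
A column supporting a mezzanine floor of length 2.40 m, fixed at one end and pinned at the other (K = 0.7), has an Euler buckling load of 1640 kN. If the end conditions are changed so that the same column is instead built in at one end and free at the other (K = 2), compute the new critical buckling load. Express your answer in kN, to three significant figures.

P_cr ≈ 201 kN

P_cr ∝ 1/K², so P_cr,new = P_cr,old × (K_old/K_new)² = 1640 × (0.7/2)²
= 1640 × 0.1225 = 201 kN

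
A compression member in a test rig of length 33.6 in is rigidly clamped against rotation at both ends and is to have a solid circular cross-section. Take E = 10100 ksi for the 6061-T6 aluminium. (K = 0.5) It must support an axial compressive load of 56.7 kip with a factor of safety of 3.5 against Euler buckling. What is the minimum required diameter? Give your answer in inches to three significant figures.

d ≈ 1.84 in

Required P_cr = n·P = 3.5 × 56.7 = 198.5 kip
L_e = K·L = 0.5 × 33.6 = 16.80 in
Required I = P_cr·L_e²/(π²E) = 1.984×10^5 × 16.80² / (π² × 1.01×10^7) = 0.5619 in⁴
Solid circle: I = πd⁴/64  ⇒  d = (64I/π)^(1/4) = (64×0.5619/π)^(1/4) = 1.84 in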